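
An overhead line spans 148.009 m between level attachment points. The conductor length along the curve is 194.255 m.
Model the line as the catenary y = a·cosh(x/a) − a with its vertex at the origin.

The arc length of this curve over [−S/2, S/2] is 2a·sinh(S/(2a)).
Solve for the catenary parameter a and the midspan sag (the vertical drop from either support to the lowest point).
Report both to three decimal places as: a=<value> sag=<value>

seed: a₀ = √(S³/(24(L−S))) = √(148.009³/(24·46.246)) = 54.049226
iter 1: u=1.369206  f(a)=+4.534e+00  f'(a)=-2.054e+00  a ← 54.049226 − (+4.534e+00/-2.054e+00) = 56.256071
iter 2: u=1.315494  f(a)=+2.924e-01  f'(a)=-1.797e+00  a ← 56.256071 − (+2.924e-01/-1.797e+00) = 56.418808
iter 3: u=1.311699  f(a)=+1.403e-03  f'(a)=-1.780e+00  a ← 56.418808 − (+1.403e-03/-1.780e+00) = 56.419596
iter 4: u=1.311681  f(a)=+3.260e-08  f'(a)=-1.780e+00  a ← 56.419596 − (+3.260e-08/-1.780e+00) = 56.419596
iter 5: u=1.311681  f(a)=-2.842e-14  f'(a)=-1.780e+00  a ← 56.419596 − (-2.842e-14/-1.780e+00) = 56.419596
converged: |Δa| < 1e-12 after 5 iterations
sag = a·(cosh(S/(2a)) − 1) = 56.419596·(cosh(1.311681) − 1) = 55.905477
T_max/T_min = cosh(S/(2a)) = 1.990888

a=56.420 sag=55.905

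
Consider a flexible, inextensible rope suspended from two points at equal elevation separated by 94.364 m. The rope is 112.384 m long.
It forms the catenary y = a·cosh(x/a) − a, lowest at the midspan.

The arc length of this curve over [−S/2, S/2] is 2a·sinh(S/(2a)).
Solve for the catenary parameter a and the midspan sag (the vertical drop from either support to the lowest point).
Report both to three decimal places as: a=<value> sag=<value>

seed: a₀ = √(S³/(24(L−S))) = √(94.364³/(24·18.020)) = 44.078469
iter 1: u=1.070409  f(a)=+1.061e+00  f'(a)=-9.152e-01  a ← 44.078469 − (+1.061e+00/-9.152e-01) = 45.237695
iter 2: u=1.042980  f(a)=+4.329e-02  f'(a)=-8.419e-01  a ← 45.237695 − (+4.329e-02/-8.419e-01) = 45.289119
iter 3: u=1.041795  f(a)=+7.889e-05  f'(a)=-8.388e-01  a ← 45.289119 − (+7.889e-05/-8.388e-01) = 45.289213
iter 4: u=1.041793  f(a)=+2.630e-10  f'(a)=-8.388e-01  a ← 45.289213 − (+2.630e-10/-8.388e-01) = 45.289213
iter 5: u=1.041793  f(a)=-1.421e-14  f'(a)=-8.388e-01  a ← 45.289213 − (-1.421e-14/-8.388e-01) = 45.289213
converged: |Δa| < 1e-12 after 5 iterations
sag = a·(cosh(S/(2a)) − 1) = 45.289213·(cosh(1.041793) − 1) = 26.881790
T_max/T_min = cosh(S/(2a)) = 1.593558

a=45.289 sag=26.882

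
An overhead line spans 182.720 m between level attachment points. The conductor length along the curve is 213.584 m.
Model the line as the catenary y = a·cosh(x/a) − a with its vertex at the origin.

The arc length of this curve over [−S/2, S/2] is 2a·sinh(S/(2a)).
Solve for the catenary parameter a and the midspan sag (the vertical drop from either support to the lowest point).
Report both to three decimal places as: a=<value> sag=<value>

a=92.965 sag=48.622

seed: a₀ = √(S³/(24(L−S))) = √(182.720³/(24·30.864)) = 90.750161
iter 1: u=1.006720  f(a)=+1.602e+00  f'(a)=-7.517e-01  a ← 90.750161 − (+1.602e+00/-7.517e-01) = 92.881778
iter 2: u=0.983616  f(a)=+5.819e-02  f'(a)=-6.980e-01  a ← 92.881778 − (+5.819e-02/-6.980e-01) = 92.965151
iter 3: u=0.982734  f(a)=+8.316e-05  f'(a)=-6.960e-01  a ← 92.965151 − (+8.316e-05/-6.960e-01) = 92.965270
iter 4: u=0.982733  f(a)=+1.704e-10  f'(a)=-6.960e-01  a ← 92.965270 − (+1.704e-10/-6.960e-01) = 92.965270
iter 5: u=0.982733  f(a)=-2.842e-14  f'(a)=-6.960e-01  a ← 92.965270 − (-2.842e-14/-6.960e-01) = 92.965270
converged: |Δa| < 1e-12 after 5 iterations
sag = a·(cosh(S/(2a)) − 1) = 92.965270·(cosh(0.982733) − 1) = 48.622415
T_max/T_min = cosh(S/(2a)) = 1.523017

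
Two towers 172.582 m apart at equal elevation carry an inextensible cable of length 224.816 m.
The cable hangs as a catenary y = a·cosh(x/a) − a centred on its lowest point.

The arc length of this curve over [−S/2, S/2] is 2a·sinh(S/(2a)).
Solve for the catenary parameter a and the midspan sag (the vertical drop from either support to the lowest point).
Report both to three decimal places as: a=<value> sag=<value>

a=66.760 sag=63.978

seed: a₀ = √(S³/(24(L−S))) = √(172.582³/(24·52.234)) = 64.034052
iter 1: u=1.347580  f(a)=+4.953e+00  f'(a)=-1.948e+00  a ← 64.034052 − (+4.953e+00/-1.948e+00) = 66.577252
iter 2: u=1.296103  f(a)=+3.104e-01  f'(a)=-1.710e+00  a ← 66.577252 − (+3.104e-01/-1.710e+00) = 66.758703
iter 3: u=1.292581  f(a)=+1.399e-03  f'(a)=-1.695e+00  a ← 66.758703 − (+1.399e-03/-1.695e+00) = 66.759528
iter 4: u=1.292565  f(a)=+2.870e-08  f'(a)=-1.695e+00  a ← 66.759528 − (+2.870e-08/-1.695e+00) = 66.759528
iter 5: u=1.292565  f(a)=-2.842e-14  f'(a)=-1.695e+00  a ← 66.759528 − (-2.842e-14/-1.695e+00) = 66.759528
converged: |Δa| < 1e-12 after 5 iterations
sag = a·(cosh(S/(2a)) − 1) = 66.759528·(cosh(1.292565) − 1) = 63.978351
T_max/T_min = cosh(S/(2a)) = 1.958340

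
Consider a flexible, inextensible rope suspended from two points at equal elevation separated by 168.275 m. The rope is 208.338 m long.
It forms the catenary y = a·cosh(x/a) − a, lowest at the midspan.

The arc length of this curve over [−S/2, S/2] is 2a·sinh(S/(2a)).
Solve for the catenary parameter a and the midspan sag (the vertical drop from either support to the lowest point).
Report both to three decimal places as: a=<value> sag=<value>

a=72.784 sag=54.293

seed: a₀ = √(S³/(24(L−S))) = √(168.275³/(24·40.063)) = 70.396658
iter 1: u=1.195192  f(a)=+2.961e+00  f'(a)=-1.309e+00  a ← 70.396658 − (+2.961e+00/-1.309e+00) = 72.657949
iter 2: u=1.157994  f(a)=+1.486e-01  f'(a)=-1.181e+00  a ← 72.657949 − (+1.486e-01/-1.181e+00) = 72.783830
iter 3: u=1.155992  f(a)=+4.185e-04  f'(a)=-1.174e+00  a ← 72.783830 − (+4.185e-04/-1.174e+00) = 72.784186
iter 4: u=1.155986  f(a)=+3.338e-09  f'(a)=-1.174e+00  a ← 72.784186 − (+3.338e-09/-1.174e+00) = 72.784186
iter 5: u=1.155986  f(a)=-5.684e-14  f'(a)=-1.174e+00  a ← 72.784186 − (-5.684e-14/-1.174e+00) = 72.784186
converged: |Δa| < 1e-12 after 5 iterations
sag = a·(cosh(S/(2a)) − 1) = 72.784186·(cosh(1.155986) − 1) = 54.293421
T_max/T_min = cosh(S/(2a)) = 1.745951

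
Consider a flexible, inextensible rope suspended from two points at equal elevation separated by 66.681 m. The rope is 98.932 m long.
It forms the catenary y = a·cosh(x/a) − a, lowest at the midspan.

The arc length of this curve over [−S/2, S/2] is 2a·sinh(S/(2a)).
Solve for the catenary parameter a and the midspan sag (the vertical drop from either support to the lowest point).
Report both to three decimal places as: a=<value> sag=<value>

a=20.858 sag=32.826

seed: a₀ = √(S³/(24(L−S))) = √(66.681³/(24·32.251)) = 19.571583
iter 1: u=1.703516  f(a)=+5.016e+00  f'(a)=-4.357e+00  a ← 19.571583 − (+5.016e+00/-4.357e+00) = 20.722970
iter 2: u=1.608867  f(a)=+4.767e-01  f'(a)=-3.565e+00  a ← 20.722970 − (+4.767e-01/-3.565e+00) = 20.856710
iter 3: u=1.598550  f(a)=+5.304e-03  f'(a)=-3.486e+00  a ← 20.856710 − (+5.304e-03/-3.486e+00) = 20.858231
iter 4: u=1.598434  f(a)=+6.729e-07  f'(a)=-3.485e+00  a ← 20.858231 − (+6.729e-07/-3.485e+00) = 20.858232
iter 5: u=1.598434  f(a)=+2.842e-14  f'(a)=-3.485e+00  a ← 20.858232 − (+2.842e-14/-3.485e+00) = 20.858232
converged: |Δa| < 1e-12 after 5 iterations
sag = a·(cosh(S/(2a)) − 1) = 20.858232·(cosh(1.598434) − 1) = 32.825574
T_max/T_min = cosh(S/(2a)) = 2.573747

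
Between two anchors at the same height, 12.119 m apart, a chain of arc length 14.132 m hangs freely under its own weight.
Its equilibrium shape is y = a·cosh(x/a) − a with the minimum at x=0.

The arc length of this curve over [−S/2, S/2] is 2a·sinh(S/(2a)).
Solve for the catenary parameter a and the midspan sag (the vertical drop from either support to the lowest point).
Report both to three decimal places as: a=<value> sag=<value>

seed: a₀ = √(S³/(24(L−S))) = √(12.119³/(24·2.013)) = 6.069776
iter 1: u=0.998307  f(a)=+1.027e-01  f'(a)=-7.318e-01  a ← 6.069776 − (+1.027e-01/-7.318e-01) = 6.210149
iter 2: u=0.975742  f(a)=+3.671e-03  f'(a)=-6.803e-01  a ← 6.210149 − (+3.671e-03/-6.803e-01) = 6.215545
iter 3: u=0.974894  f(a)=+5.075e-06  f'(a)=-6.784e-01  a ← 6.215545 − (+5.075e-06/-6.784e-01) = 6.215553
iter 4: u=0.974893  f(a)=+9.729e-12  f'(a)=-6.784e-01  a ← 6.215553 − (+9.729e-12/-6.784e-01) = 6.215553
iter 5: u=0.974893  f(a)=+1.776e-15  f'(a)=-6.784e-01  a ← 6.215553 − (+1.776e-15/-6.784e-01) = 6.215553
converged: |Δa| < 1e-12 after 5 iterations
sag = a·(cosh(S/(2a)) − 1) = 6.215553·(cosh(0.974893) − 1) = 3.195157
T_max/T_min = cosh(S/(2a)) = 1.514058

a=6.216 sag=3.195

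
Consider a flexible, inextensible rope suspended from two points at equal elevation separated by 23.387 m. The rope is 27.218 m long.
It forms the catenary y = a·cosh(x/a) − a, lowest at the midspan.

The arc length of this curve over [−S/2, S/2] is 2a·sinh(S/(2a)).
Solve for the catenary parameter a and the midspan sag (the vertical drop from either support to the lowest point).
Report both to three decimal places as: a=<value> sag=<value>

a=12.075 sag=6.119

seed: a₀ = √(S³/(24(L−S))) = √(23.387³/(24·3.831)) = 11.795058
iter 1: u=0.991390  f(a)=+1.927e-01  f'(a)=-7.157e-01  a ← 11.795058 − (+1.927e-01/-7.157e-01) = 12.064341
iter 2: u=0.969261  f(a)=+6.798e-03  f'(a)=-6.660e-01  a ← 12.064341 − (+6.798e-03/-6.660e-01) = 12.074547
iter 3: u=0.968442  f(a)=+9.141e-06  f'(a)=-6.642e-01  a ← 12.074547 − (+9.141e-06/-6.642e-01) = 12.074561
iter 4: u=0.968441  f(a)=+1.657e-11  f'(a)=-6.642e-01  a ← 12.074561 − (+1.657e-11/-6.642e-01) = 12.074561
iter 5: u=0.968441  f(a)=-3.553e-15  f'(a)=-6.642e-01  a ← 12.074561 − (-3.553e-15/-6.642e-01) = 12.074561
converged: |Δa| < 1e-12 after 5 iterations
sag = a·(cosh(S/(2a)) − 1) = 12.074561·(cosh(0.968441) − 1) = 6.118842
T_max/T_min = cosh(S/(2a)) = 1.506755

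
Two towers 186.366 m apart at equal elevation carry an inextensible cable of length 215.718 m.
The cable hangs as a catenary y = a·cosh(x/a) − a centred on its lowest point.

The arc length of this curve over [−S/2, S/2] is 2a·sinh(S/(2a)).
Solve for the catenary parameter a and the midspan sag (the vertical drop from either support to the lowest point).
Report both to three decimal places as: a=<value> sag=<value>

a=98.044 sag=47.717

seed: a₀ = √(S³/(24(L−S))) = √(186.366³/(24·29.352)) = 95.857380
iter 1: u=0.972100  f(a)=+1.418e+00  f'(a)=-6.723e-01  a ← 95.857380 − (+1.418e+00/-6.723e-01) = 97.967351
iter 2: u=0.951164  f(a)=+4.819e-02  f'(a)=-6.273e-01  a ← 97.967351 − (+4.819e-02/-6.273e-01) = 98.044168
iter 3: u=0.950419  f(a)=+5.994e-05  f'(a)=-6.257e-01  a ← 98.044168 − (+5.994e-05/-6.257e-01) = 98.044264
iter 4: u=0.950418  f(a)=+9.300e-11  f'(a)=-6.257e-01  a ← 98.044264 − (+9.300e-11/-6.257e-01) = 98.044264
iter 5: u=0.950418  f(a)=+0.000e+00  f'(a)=-6.257e-01  a ← 98.044264 − (+0.000e+00/-6.257e-01) = 98.044264
converged: |Δa| < 1e-12 after 5 iterations
sag = a·(cosh(S/(2a)) − 1) = 98.044264·(cosh(0.950418) − 1) = 47.716642
T_max/T_min = cosh(S/(2a)) = 1.486685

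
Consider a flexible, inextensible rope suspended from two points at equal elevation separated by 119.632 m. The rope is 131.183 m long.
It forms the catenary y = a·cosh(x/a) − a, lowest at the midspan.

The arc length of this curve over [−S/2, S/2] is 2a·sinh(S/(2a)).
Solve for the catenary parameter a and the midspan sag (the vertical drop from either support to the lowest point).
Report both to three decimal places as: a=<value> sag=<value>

seed: a₀ = √(S³/(24(L−S))) = √(119.632³/(24·11.551)) = 78.587891
iter 1: u=0.761135  f(a)=+3.392e-01  f'(a)=-3.114e-01  a ← 78.587891 − (+3.392e-01/-3.114e-01) = 79.677476
iter 2: u=0.750727  f(a)=+7.184e-03  f'(a)=-2.983e-01  a ← 79.677476 − (+7.184e-03/-2.983e-01) = 79.701561
iter 3: u=0.750500  f(a)=+3.376e-06  f'(a)=-2.980e-01  a ← 79.701561 − (+3.376e-06/-2.980e-01) = 79.701572
iter 4: u=0.750500  f(a)=+7.674e-13  f'(a)=-2.980e-01  a ← 79.701572 − (+7.674e-13/-2.980e-01) = 79.701572
converged: |Δa| < 1e-12 after 4 iterations
sag = a·(cosh(S/(2a)) − 1) = 79.701572·(cosh(0.750500) − 1) = 23.519479
T_max/T_min = cosh(S/(2a)) = 1.295094

a=79.702 sag=23.519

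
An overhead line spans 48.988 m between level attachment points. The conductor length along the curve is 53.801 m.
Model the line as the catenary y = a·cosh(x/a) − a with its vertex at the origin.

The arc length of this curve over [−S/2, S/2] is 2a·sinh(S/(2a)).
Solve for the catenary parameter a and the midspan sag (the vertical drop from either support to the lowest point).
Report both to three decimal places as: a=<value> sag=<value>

seed: a₀ = √(S³/(24(L−S))) = √(48.988³/(24·4.813)) = 31.902228
iter 1: u=0.767783  f(a)=+1.439e-01  f'(a)=-3.199e-01  a ← 31.902228 − (+1.439e-01/-3.199e-01) = 32.351958
iter 2: u=0.757110  f(a)=+3.099e-03  f'(a)=-3.063e-01  a ← 32.351958 − (+3.099e-03/-3.063e-01) = 32.362076
iter 3: u=0.756874  f(a)=+1.508e-06  f'(a)=-3.060e-01  a ← 32.362076 − (+1.508e-06/-3.060e-01) = 32.362081
iter 4: u=0.756873  f(a)=+3.553e-13  f'(a)=-3.060e-01  a ← 32.362081 − (+3.553e-13/-3.060e-01) = 32.362081
converged: |Δa| < 1e-12 after 4 iterations
sag = a·(cosh(S/(2a)) − 1) = 32.362081·(cosh(0.756873) − 1) = 9.720471
T_max/T_min = cosh(S/(2a)) = 1.300366

a=32.362 sag=9.720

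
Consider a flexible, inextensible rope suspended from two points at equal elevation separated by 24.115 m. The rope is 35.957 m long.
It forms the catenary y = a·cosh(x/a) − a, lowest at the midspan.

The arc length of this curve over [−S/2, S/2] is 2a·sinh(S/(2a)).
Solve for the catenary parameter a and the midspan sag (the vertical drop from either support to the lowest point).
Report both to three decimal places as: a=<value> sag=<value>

seed: a₀ = √(S³/(24(L−S))) = √(24.115³/(24·11.842)) = 7.024457
iter 1: u=1.716503  f(a)=+1.872e+00  f'(a)=-4.475e+00  a ← 7.024457 − (+1.872e+00/-4.475e+00) = 7.442752
iter 2: u=1.620032  f(a)=+1.803e-01  f'(a)=-3.652e+00  a ← 7.442752 − (+1.803e-01/-3.652e+00) = 7.492115
iter 3: u=1.609359  f(a)=+2.064e-03  f'(a)=-3.568e+00  a ← 7.492115 − (+2.064e-03/-3.568e+00) = 7.492693
iter 4: u=1.609234  f(a)=+2.776e-07  f'(a)=-3.568e+00  a ← 7.492693 − (+2.776e-07/-3.568e+00) = 7.492693
iter 5: u=1.609234  f(a)=+7.105e-15  f'(a)=-3.568e+00  a ← 7.492693 − (+7.105e-15/-3.568e+00) = 7.492693
converged: |Δa| < 1e-12 after 5 iterations
sag = a·(cosh(S/(2a)) − 1) = 7.492693·(cosh(1.609234) − 1) = 11.984650
T_max/T_min = cosh(S/(2a)) = 2.599512

a=7.493 sag=11.985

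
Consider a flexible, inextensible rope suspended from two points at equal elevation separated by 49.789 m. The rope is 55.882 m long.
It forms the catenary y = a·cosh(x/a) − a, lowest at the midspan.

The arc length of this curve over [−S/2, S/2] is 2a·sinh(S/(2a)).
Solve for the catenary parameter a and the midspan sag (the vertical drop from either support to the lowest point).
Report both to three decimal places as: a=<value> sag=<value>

a=29.571 sag=11.112

seed: a₀ = √(S³/(24(L−S))) = √(49.789³/(24·6.093)) = 29.052191
iter 1: u=0.856889  f(a)=+2.276e-01  f'(a)=-4.511e-01  a ← 29.052191 − (+2.276e-01/-4.511e-01) = 29.556865
iter 2: u=0.842258  f(a)=+6.067e-03  f'(a)=-4.273e-01  a ← 29.556865 − (+6.067e-03/-4.273e-01) = 29.571063
iter 3: u=0.841853  f(a)=+4.571e-06  f'(a)=-4.267e-01  a ← 29.571063 − (+4.571e-06/-4.267e-01) = 29.571074
iter 4: u=0.841853  f(a)=+2.601e-12  f'(a)=-4.267e-01  a ← 29.571074 − (+2.601e-12/-4.267e-01) = 29.571074
converged: |Δa| < 1e-12 after 4 iterations
sag = a·(cosh(S/(2a)) − 1) = 29.571074·(cosh(0.841853) − 1) = 11.112435
T_max/T_min = cosh(S/(2a)) = 1.375787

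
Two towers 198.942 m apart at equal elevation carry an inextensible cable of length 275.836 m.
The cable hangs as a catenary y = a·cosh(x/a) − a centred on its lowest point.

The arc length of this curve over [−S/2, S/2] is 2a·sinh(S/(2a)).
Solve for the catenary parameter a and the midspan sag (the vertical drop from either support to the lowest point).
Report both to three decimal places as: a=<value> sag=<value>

a=68.812 sag=85.319

seed: a₀ = √(S³/(24(L−S))) = √(198.942³/(24·76.894)) = 65.318751
iter 1: u=1.522855  f(a)=+9.425e+00  f'(a)=-2.948e+00  a ← 65.318751 − (+9.425e+00/-2.948e+00) = 68.516114
iter 2: u=1.451790  f(a)=+7.362e-01  f'(a)=-2.504e+00  a ← 68.516114 − (+7.362e-01/-2.504e+00) = 68.810178
iter 3: u=1.445586  f(a)=+5.334e-03  f'(a)=-2.467e+00  a ← 68.810178 − (+5.334e-03/-2.467e+00) = 68.812340
iter 4: u=1.445540  f(a)=+2.844e-07  f'(a)=-2.467e+00  a ← 68.812340 − (+2.844e-07/-2.467e+00) = 68.812340
iter 5: u=1.445540  f(a)=+0.000e+00  f'(a)=-2.467e+00  a ← 68.812340 − (+0.000e+00/-2.467e+00) = 68.812340
converged: |Δa| < 1e-12 after 5 iterations
sag = a·(cosh(S/(2a)) − 1) = 68.812340·(cosh(1.445540) − 1) = 85.319139
T_max/T_min = cosh(S/(2a)) = 2.239881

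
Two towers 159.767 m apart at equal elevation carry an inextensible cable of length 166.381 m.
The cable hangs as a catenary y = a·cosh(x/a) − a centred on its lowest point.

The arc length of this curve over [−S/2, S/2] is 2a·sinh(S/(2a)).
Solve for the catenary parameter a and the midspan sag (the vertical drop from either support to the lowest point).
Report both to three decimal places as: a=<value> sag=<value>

a=161.271 sag=20.192

seed: a₀ = √(S³/(24(L−S))) = √(159.767³/(24·6.614)) = 160.285008
iter 1: u=0.498384  f(a)=+8.263e-02  f'(a)=-8.460e-02  a ← 160.285008 − (+8.263e-02/-8.460e-02) = 161.261754
iter 2: u=0.495365  f(a)=+7.614e-04  f'(a)=-8.304e-02  a ← 161.261754 − (+7.614e-04/-8.304e-02) = 161.270923
iter 3: u=0.495337  f(a)=+6.598e-08  f'(a)=-8.303e-02  a ← 161.270923 − (+6.598e-08/-8.303e-02) = 161.270924
iter 4: u=0.495337  f(a)=+0.000e+00  f'(a)=-8.303e-02  a ← 161.270924 − (+0.000e+00/-8.303e-02) = 161.270924
converged: |Δa| < 1e-12 after 4 iterations
sag = a·(cosh(S/(2a)) − 1) = 161.270924·(cosh(0.495337) − 1) = 20.192489
T_max/T_min = cosh(S/(2a)) = 1.125208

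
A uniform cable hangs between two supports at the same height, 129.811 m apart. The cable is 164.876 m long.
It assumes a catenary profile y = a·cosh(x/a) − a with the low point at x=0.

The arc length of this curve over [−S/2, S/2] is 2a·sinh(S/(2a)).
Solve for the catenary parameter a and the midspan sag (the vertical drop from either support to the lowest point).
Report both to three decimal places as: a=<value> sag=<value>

a=52.932 sag=45.036

seed: a₀ = √(S³/(24(L−S))) = √(129.811³/(24·35.065)) = 50.982919
iter 1: u=1.273083  f(a)=+2.954e+00  f'(a)=-1.612e+00  a ← 50.982919 − (+2.954e+00/-1.612e+00) = 52.815480
iter 2: u=1.228911  f(a)=+1.667e-01  f'(a)=-1.435e+00  a ← 52.815480 − (+1.667e-01/-1.435e+00) = 52.931707
iter 3: u=1.226212  f(a)=+6.016e-04  f'(a)=-1.424e+00  a ← 52.931707 − (+6.016e-04/-1.424e+00) = 52.932129
iter 4: u=1.226202  f(a)=+7.893e-09  f'(a)=-1.424e+00  a ← 52.932129 − (+7.893e-09/-1.424e+00) = 52.932129
iter 5: u=1.226202  f(a)=+2.842e-14  f'(a)=-1.424e+00  a ← 52.932129 − (+2.842e-14/-1.424e+00) = 52.932129
converged: |Δa| < 1e-12 after 5 iterations
sag = a·(cosh(S/(2a)) − 1) = 52.932129·(cosh(1.226202) − 1) = 45.036407
T_max/T_min = cosh(S/(2a)) = 1.850833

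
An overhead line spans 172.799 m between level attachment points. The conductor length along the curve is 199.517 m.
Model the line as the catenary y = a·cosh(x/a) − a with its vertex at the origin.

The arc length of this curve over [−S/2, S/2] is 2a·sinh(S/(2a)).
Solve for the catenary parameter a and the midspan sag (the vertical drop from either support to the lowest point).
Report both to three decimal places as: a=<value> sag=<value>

seed: a₀ = √(S³/(24(L−S))) = √(172.799³/(24·26.718)) = 89.702437
iter 1: u=0.963179  f(a)=+1.267e+00  f'(a)=-6.528e-01  a ← 89.702437 − (+1.267e+00/-6.528e-01) = 91.643316
iter 2: u=0.942780  f(a)=+4.229e-02  f'(a)=-6.099e-01  a ← 91.643316 − (+4.229e-02/-6.099e-01) = 91.712655
iter 3: u=0.942067  f(a)=+5.072e-05  f'(a)=-6.084e-01  a ← 91.712655 − (+5.072e-05/-6.084e-01) = 91.712738
iter 4: u=0.942067  f(a)=+7.313e-11  f'(a)=-6.084e-01  a ← 91.712738 − (+7.313e-11/-6.084e-01) = 91.712738
iter 5: u=0.942067  f(a)=+0.000e+00  f'(a)=-6.084e-01  a ← 91.712738 − (+0.000e+00/-6.084e-01) = 91.712738
converged: |Δa| < 1e-12 after 5 iterations
sag = a·(cosh(S/(2a)) − 1) = 91.712738·(cosh(0.942067) − 1) = 43.797353
T_max/T_min = cosh(S/(2a)) = 1.477549

a=91.713 sag=43.797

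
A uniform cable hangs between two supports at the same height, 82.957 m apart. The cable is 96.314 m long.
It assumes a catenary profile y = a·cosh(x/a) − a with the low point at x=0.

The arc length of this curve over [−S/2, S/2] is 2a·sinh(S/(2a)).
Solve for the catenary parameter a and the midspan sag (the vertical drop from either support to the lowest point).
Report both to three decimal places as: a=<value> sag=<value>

seed: a₀ = √(S³/(24(L−S))) = √(82.957³/(24·13.357)) = 42.200682
iter 1: u=0.982887  f(a)=+6.602e-01  f'(a)=-6.963e-01  a ← 42.200682 − (+6.602e-01/-6.963e-01) = 43.148844
iter 2: u=0.961289  f(a)=+2.291e-02  f'(a)=-6.488e-01  a ← 43.148844 − (+2.291e-02/-6.488e-01) = 43.184152
iter 3: u=0.960503  f(a)=+2.977e-05  f'(a)=-6.471e-01  a ← 43.184152 − (+2.977e-05/-6.471e-01) = 43.184198
iter 4: u=0.960502  f(a)=+5.043e-11  f'(a)=-6.471e-01  a ← 43.184198 − (+5.043e-11/-6.471e-01) = 43.184198
iter 5: u=0.960502  f(a)=+0.000e+00  f'(a)=-6.471e-01  a ← 43.184198 − (+0.000e+00/-6.471e-01) = 43.184198
converged: |Δa| < 1e-12 after 5 iterations
sag = a·(cosh(S/(2a)) − 1) = 43.184198·(cosh(0.960502) − 1) = 21.499429
T_max/T_min = cosh(S/(2a)) = 1.497854

a=43.184 sag=21.499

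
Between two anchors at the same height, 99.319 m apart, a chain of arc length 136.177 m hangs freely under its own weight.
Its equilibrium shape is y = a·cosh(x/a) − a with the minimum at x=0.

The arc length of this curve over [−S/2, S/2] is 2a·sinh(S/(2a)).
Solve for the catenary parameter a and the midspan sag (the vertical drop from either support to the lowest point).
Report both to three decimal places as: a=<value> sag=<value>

a=34.994 sag=41.561

seed: a₀ = √(S³/(24(L−S))) = √(99.319³/(24·36.858)) = 33.279516
iter 1: u=1.492194  f(a)=+4.328e+00  f'(a)=-2.749e+00  a ← 33.279516 − (+4.328e+00/-2.749e+00) = 34.853782
iter 2: u=1.424795  f(a)=+3.260e-01  f'(a)=-2.349e+00  a ← 34.853782 − (+3.260e-01/-2.349e+00) = 34.992572
iter 3: u=1.419144  f(a)=+2.184e-03  f'(a)=-2.318e+00  a ← 34.992572 − (+2.184e-03/-2.318e+00) = 34.993514
iter 4: u=1.419106  f(a)=+9.940e-08  f'(a)=-2.318e+00  a ← 34.993514 − (+9.940e-08/-2.318e+00) = 34.993514
iter 5: u=1.419106  f(a)=+0.000e+00  f'(a)=-2.318e+00  a ← 34.993514 − (+0.000e+00/-2.318e+00) = 34.993514
converged: |Δa| < 1e-12 after 5 iterations
sag = a·(cosh(S/(2a)) − 1) = 34.993514·(cosh(1.419106) − 1) = 41.560975
T_max/T_min = cosh(S/(2a)) = 2.187677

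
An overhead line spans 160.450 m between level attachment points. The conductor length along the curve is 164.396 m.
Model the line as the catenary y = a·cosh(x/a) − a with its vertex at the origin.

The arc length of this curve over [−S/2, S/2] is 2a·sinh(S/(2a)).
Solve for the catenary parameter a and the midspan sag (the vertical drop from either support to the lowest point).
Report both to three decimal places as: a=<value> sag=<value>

a=209.612 sag=15.541

seed: a₀ = √(S³/(24(L−S))) = √(160.450³/(24·3.946)) = 208.845644
iter 1: u=0.384135  f(a)=+2.922e-02  f'(a)=-3.835e-02  a ← 208.845644 − (+2.922e-02/-3.835e-02) = 209.607486
iter 2: u=0.382739  f(a)=+1.606e-04  f'(a)=-3.793e-02  a ← 209.607486 − (+1.606e-04/-3.793e-02) = 209.611722
iter 3: u=0.382731  f(a)=+4.916e-09  f'(a)=-3.793e-02  a ← 209.611722 − (+4.916e-09/-3.793e-02) = 209.611722
iter 4: u=0.382731  f(a)=+2.842e-14  f'(a)=-3.793e-02  a ← 209.611722 − (+2.842e-14/-3.793e-02) = 209.611722
converged: |Δa| < 1e-12 after 4 iterations
sag = a·(cosh(S/(2a)) − 1) = 209.611722·(cosh(0.382731) − 1) = 15.540638
T_max/T_min = cosh(S/(2a)) = 1.074140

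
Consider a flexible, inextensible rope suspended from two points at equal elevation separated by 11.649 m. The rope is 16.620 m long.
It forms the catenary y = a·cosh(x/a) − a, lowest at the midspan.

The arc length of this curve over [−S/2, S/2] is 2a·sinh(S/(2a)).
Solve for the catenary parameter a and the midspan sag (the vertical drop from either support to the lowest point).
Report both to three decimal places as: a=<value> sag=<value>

seed: a₀ = √(S³/(24(L−S))) = √(11.649³/(24·4.971)) = 3.640034
iter 1: u=1.600122  f(a)=+6.766e-01  f'(a)=-3.498e+00  a ← 3.640034 − (+6.766e-01/-3.498e+00) = 3.833475
iter 2: u=1.519379  f(a)=+5.768e-02  f'(a)=-2.925e+00  a ← 3.833475 − (+5.768e-02/-2.925e+00) = 3.853196
iter 3: u=1.511602  f(a)=+5.054e-04  f'(a)=-2.874e+00  a ← 3.853196 − (+5.054e-04/-2.874e+00) = 3.853372
iter 4: u=1.511533  f(a)=+3.956e-08  f'(a)=-2.873e+00  a ← 3.853372 − (+3.956e-08/-2.873e+00) = 3.853372
iter 5: u=1.511533  f(a)=+0.000e+00  f'(a)=-2.873e+00  a ← 3.853372 − (+0.000e+00/-2.873e+00) = 3.853372
converged: |Δa| < 1e-12 after 5 iterations
sag = a·(cosh(S/(2a)) − 1) = 3.853372·(cosh(1.511533) − 1) = 5.306572
T_max/T_min = cosh(S/(2a)) = 2.377124

a=3.853 sag=5.307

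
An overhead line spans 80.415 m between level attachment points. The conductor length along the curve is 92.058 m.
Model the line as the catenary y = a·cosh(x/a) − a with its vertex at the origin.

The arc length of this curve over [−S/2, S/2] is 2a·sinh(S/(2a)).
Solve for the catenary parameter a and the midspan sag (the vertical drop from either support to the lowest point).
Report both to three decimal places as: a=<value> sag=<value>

a=44.046 sag=19.662

seed: a₀ = √(S³/(24(L−S))) = √(80.415³/(24·11.643)) = 43.138747
iter 1: u=0.932051  f(a)=+5.163e-01  f'(a)=-5.882e-01  a ← 43.138747 − (+5.163e-01/-5.882e-01) = 44.016583
iter 2: u=0.913463  f(a)=+1.618e-02  f'(a)=-5.518e-01  a ← 44.016583 − (+1.618e-02/-5.518e-01) = 44.045906
iter 3: u=0.912854  f(a)=+1.703e-05  f'(a)=-5.507e-01  a ← 44.045906 − (+1.703e-05/-5.507e-01) = 44.045937
iter 4: u=0.912854  f(a)=+1.890e-11  f'(a)=-5.507e-01  a ← 44.045937 − (+1.890e-11/-5.507e-01) = 44.045937
converged: |Δa| < 1e-12 after 4 iterations
sag = a·(cosh(S/(2a)) − 1) = 44.045937·(cosh(0.912854) − 1) = 19.662096
T_max/T_min = cosh(S/(2a)) = 1.446400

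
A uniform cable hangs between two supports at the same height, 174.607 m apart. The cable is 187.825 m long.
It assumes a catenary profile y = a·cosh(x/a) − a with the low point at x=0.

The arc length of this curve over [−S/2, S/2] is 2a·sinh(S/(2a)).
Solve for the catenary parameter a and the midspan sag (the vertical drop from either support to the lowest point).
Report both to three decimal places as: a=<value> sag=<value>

a=130.986 sag=30.187

seed: a₀ = √(S³/(24(L−S))) = √(174.607³/(24·13.218)) = 129.540026
iter 1: u=0.673950  f(a)=+3.035e-01  f'(a)=-2.135e-01  a ← 129.540026 − (+3.035e-01/-2.135e-01) = 130.961375
iter 2: u=0.666635  f(a)=+5.067e-03  f'(a)=-2.064e-01  a ← 130.961375 − (+5.067e-03/-2.064e-01) = 130.985920
iter 3: u=0.666511  f(a)=+1.466e-06  f'(a)=-2.063e-01  a ← 130.985920 − (+1.466e-06/-2.063e-01) = 130.985928
iter 4: u=0.666511  f(a)=+1.137e-13  f'(a)=-2.063e-01  a ← 130.985928 − (+1.137e-13/-2.063e-01) = 130.985928
converged: |Δa| < 1e-12 after 4 iterations
sag = a·(cosh(S/(2a)) − 1) = 130.985928·(cosh(0.666511) − 1) = 30.187491
T_max/T_min = cosh(S/(2a)) = 1.230464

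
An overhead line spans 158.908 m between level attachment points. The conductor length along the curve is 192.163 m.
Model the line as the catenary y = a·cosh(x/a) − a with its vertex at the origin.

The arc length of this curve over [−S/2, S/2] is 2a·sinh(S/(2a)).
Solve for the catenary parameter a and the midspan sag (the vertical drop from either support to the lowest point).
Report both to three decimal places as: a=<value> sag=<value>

seed: a₀ = √(S³/(24(L−S))) = √(158.908³/(24·33.255)) = 70.906255
iter 1: u=1.120550  f(a)=+2.151e+00  f'(a)=-1.061e+00  a ← 70.906255 − (+2.151e+00/-1.061e+00) = 72.933539
iter 2: u=1.089403  f(a)=+9.571e-02  f'(a)=-9.687e-01  a ← 72.933539 − (+9.571e-02/-9.687e-01) = 73.032348
iter 3: u=1.087929  f(a)=+2.090e-04  f'(a)=-9.644e-01  a ← 73.032348 − (+2.090e-04/-9.644e-01) = 73.032565
iter 4: u=1.087926  f(a)=+1.001e-09  f'(a)=-9.644e-01  a ← 73.032565 − (+1.001e-09/-9.644e-01) = 73.032565
iter 5: u=1.087926  f(a)=+0.000e+00  f'(a)=-9.644e-01  a ← 73.032565 − (+0.000e+00/-9.644e-01) = 73.032565
converged: |Δa| < 1e-12 after 5 iterations
sag = a·(cosh(S/(2a)) − 1) = 73.032565·(cosh(1.087926) − 1) = 47.654676
T_max/T_min = cosh(S/(2a)) = 1.652513

a=73.033 sag=47.655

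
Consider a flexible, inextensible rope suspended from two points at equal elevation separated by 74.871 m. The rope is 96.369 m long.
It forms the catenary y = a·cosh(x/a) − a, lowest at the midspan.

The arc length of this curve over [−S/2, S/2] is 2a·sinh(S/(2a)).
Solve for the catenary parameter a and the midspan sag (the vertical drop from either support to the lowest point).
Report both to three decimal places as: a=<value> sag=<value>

a=29.676 sag=26.914

seed: a₀ = √(S³/(24(L−S))) = √(74.871³/(24·21.498)) = 28.521069
iter 1: u=1.312556  f(a)=+1.930e+00  f'(a)=-1.784e+00  a ← 28.521069 − (+1.930e+00/-1.784e+00) = 29.602873
iter 2: u=1.264590  f(a)=+1.152e-01  f'(a)=-1.577e+00  a ← 29.602873 − (+1.152e-01/-1.577e+00) = 29.675959
iter 3: u=1.261476  f(a)=+4.685e-04  f'(a)=-1.564e+00  a ← 29.675959 − (+4.685e-04/-1.564e+00) = 29.676259
iter 4: u=1.261463  f(a)=+7.816e-09  f'(a)=-1.564e+00  a ← 29.676259 − (+7.816e-09/-1.564e+00) = 29.676259
iter 5: u=1.261463  f(a)=+0.000e+00  f'(a)=-1.564e+00  a ← 29.676259 − (+0.000e+00/-1.564e+00) = 29.676259
converged: |Δa| < 1e-12 after 5 iterations
sag = a·(cosh(S/(2a)) − 1) = 29.676259·(cosh(1.261463) − 1) = 26.913726
T_max/T_min = cosh(S/(2a)) = 1.906911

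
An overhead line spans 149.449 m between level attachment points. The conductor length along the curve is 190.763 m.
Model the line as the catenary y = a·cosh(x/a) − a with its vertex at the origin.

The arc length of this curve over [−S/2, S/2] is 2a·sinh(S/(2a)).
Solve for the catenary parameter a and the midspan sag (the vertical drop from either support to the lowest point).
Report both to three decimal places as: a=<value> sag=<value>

a=60.288 sag=52.549

seed: a₀ = √(S³/(24(L−S))) = √(149.449³/(24·41.314)) = 58.021009
iter 1: u=1.287887  f(a)=+3.565e+00  f'(a)=-1.675e+00  a ← 58.021009 − (+3.565e+00/-1.675e+00) = 60.149544
iter 2: u=1.242312  f(a)=+2.056e-01  f'(a)=-1.487e+00  a ← 60.149544 − (+2.056e-01/-1.487e+00) = 60.287810
iter 3: u=1.239463  f(a)=+7.760e-04  f'(a)=-1.475e+00  a ← 60.287810 − (+7.760e-04/-1.475e+00) = 60.288335
iter 4: u=1.239452  f(a)=+1.115e-08  f'(a)=-1.475e+00  a ← 60.288335 − (+1.115e-08/-1.475e+00) = 60.288335
iter 5: u=1.239452  f(a)=+2.842e-14  f'(a)=-1.475e+00  a ← 60.288335 − (+2.842e-14/-1.475e+00) = 60.288335
converged: |Δa| < 1e-12 after 5 iterations
sag = a·(cosh(S/(2a)) − 1) = 60.288335·(cosh(1.239452) − 1) = 52.549220
T_max/T_min = cosh(S/(2a)) = 1.871632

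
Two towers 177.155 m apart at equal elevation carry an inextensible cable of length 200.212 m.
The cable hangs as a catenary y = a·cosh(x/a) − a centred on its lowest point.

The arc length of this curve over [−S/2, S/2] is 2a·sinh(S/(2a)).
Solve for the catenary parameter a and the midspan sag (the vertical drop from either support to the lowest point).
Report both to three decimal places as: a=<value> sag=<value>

a=102.137 sag=40.878

seed: a₀ = √(S³/(24(L−S))) = √(177.155³/(24·23.057)) = 100.235855
iter 1: u=0.883691  f(a)=+9.172e-01  f'(a)=-4.970e-01  a ← 100.235855 − (+9.172e-01/-4.970e-01) = 102.081323
iter 2: u=0.867715  f(a)=+2.594e-02  f'(a)=-4.692e-01  a ← 102.081323 − (+2.594e-02/-4.692e-01) = 102.136610
iter 3: u=0.867245  f(a)=+2.210e-05  f'(a)=-4.684e-01  a ← 102.136610 − (+2.210e-05/-4.684e-01) = 102.136657
iter 4: u=0.867245  f(a)=+1.609e-11  f'(a)=-4.684e-01  a ← 102.136657 − (+1.609e-11/-4.684e-01) = 102.136657
converged: |Δa| < 1e-12 after 4 iterations
sag = a·(cosh(S/(2a)) − 1) = 102.136657·(cosh(0.867245) − 1) = 40.877706
T_max/T_min = cosh(S/(2a)) = 1.400226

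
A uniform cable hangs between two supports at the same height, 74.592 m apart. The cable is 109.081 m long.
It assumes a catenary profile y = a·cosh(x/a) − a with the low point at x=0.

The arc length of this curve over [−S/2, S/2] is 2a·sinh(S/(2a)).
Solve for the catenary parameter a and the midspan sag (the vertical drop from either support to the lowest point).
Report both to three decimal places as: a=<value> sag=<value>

a=23.805 sag=35.704

seed: a₀ = √(S³/(24(L−S))) = √(74.592³/(24·34.489)) = 22.391978
iter 1: u=1.665597  f(a)=+5.112e+00  f'(a)=-4.024e+00  a ← 22.391978 − (+5.112e+00/-4.024e+00) = 23.662400
iter 2: u=1.576171  f(a)=+4.674e-01  f'(a)=-3.319e+00  a ← 23.662400 − (+4.674e-01/-3.319e+00) = 23.803204
iter 3: u=1.566848  f(a)=+4.774e-03  f'(a)=-3.252e+00  a ← 23.803204 − (+4.774e-03/-3.252e+00) = 23.804672
iter 4: u=1.566751  f(a)=+5.093e-07  f'(a)=-3.251e+00  a ← 23.804672 − (+5.093e-07/-3.251e+00) = 23.804673
iter 5: u=1.566751  f(a)=-1.421e-14  f'(a)=-3.251e+00  a ← 23.804673 − (-1.421e-14/-3.251e+00) = 23.804673
converged: |Δa| < 1e-12 after 5 iterations
sag = a·(cosh(S/(2a)) − 1) = 23.804673·(cosh(1.566751) − 1) = 35.704390
T_max/T_min = cosh(S/(2a)) = 2.499890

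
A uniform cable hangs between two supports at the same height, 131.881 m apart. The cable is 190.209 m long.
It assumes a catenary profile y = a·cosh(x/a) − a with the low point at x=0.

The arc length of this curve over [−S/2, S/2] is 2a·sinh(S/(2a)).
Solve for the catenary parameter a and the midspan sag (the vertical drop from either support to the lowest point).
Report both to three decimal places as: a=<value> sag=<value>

seed: a₀ = √(S³/(24(L−S))) = √(131.881³/(24·58.328)) = 40.478945
iter 1: u=1.629007  f(a)=+8.247e+00  f'(a)=-3.723e+00  a ← 40.478945 − (+8.247e+00/-3.723e+00) = 42.694102
iter 2: u=1.544487  f(a)=+7.253e-01  f'(a)=-3.094e+00  a ← 42.694102 − (+7.253e-01/-3.094e+00) = 42.928511
iter 3: u=1.536054  f(a)=+6.806e-03  f'(a)=-3.036e+00  a ← 42.928511 − (+6.806e-03/-3.036e+00) = 42.930753
iter 4: u=1.535974  f(a)=+6.118e-07  f'(a)=-3.036e+00  a ← 42.930753 − (+6.118e-07/-3.036e+00) = 42.930753
iter 5: u=1.535974  f(a)=-2.842e-14  f'(a)=-3.036e+00  a ← 42.930753 − (-2.842e-14/-3.036e+00) = 42.930753
converged: |Δa| < 1e-12 after 5 iterations
sag = a·(cosh(S/(2a)) − 1) = 42.930753·(cosh(1.535974) − 1) = 61.414422
T_max/T_min = cosh(S/(2a)) = 2.430546

a=42.931 sag=61.414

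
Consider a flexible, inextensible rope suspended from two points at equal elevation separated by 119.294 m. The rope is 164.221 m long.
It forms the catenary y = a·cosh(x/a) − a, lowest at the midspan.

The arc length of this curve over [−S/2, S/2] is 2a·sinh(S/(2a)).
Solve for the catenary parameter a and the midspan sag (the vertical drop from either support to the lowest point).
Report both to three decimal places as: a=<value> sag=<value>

a=41.751 sag=50.364

seed: a₀ = √(S³/(24(L−S))) = √(119.294³/(24·44.927)) = 39.679717
iter 1: u=1.503211  f(a)=+5.358e+00  f'(a)=-2.819e+00  a ← 39.679717 − (+5.358e+00/-2.819e+00) = 41.580155
iter 2: u=1.434506  f(a)=+4.090e-01  f'(a)=-2.404e+00  a ← 41.580155 − (+4.090e-01/-2.404e+00) = 41.750283
iter 3: u=1.428661  f(a)=+2.818e-03  f'(a)=-2.371e+00  a ← 41.750283 − (+2.818e-03/-2.371e+00) = 41.751472
iter 4: u=1.428620  f(a)=+1.358e-07  f'(a)=-2.371e+00  a ← 41.751472 − (+1.358e-07/-2.371e+00) = 41.751472
iter 5: u=1.428620  f(a)=+0.000e+00  f'(a)=-2.371e+00  a ← 41.751472 − (+0.000e+00/-2.371e+00) = 41.751472
converged: |Δa| < 1e-12 after 5 iterations
sag = a·(cosh(S/(2a)) − 1) = 41.751472·(cosh(1.428620) − 1) = 50.364323
T_max/T_min = cosh(S/(2a)) = 2.206289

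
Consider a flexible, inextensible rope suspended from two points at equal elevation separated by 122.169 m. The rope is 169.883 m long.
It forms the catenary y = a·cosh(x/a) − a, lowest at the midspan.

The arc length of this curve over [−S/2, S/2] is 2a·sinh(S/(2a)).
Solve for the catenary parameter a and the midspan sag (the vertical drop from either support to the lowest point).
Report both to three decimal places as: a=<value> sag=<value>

seed: a₀ = √(S³/(24(L−S))) = √(122.169³/(24·47.714)) = 39.903684
iter 1: u=1.530799  f(a)=+5.913e+00  f'(a)=-3.001e+00  a ← 39.903684 − (+5.913e+00/-3.001e+00) = 41.874060
iter 2: u=1.458767  f(a)=+4.662e-01  f'(a)=-2.545e+00  a ← 41.874060 − (+4.662e-01/-2.545e+00) = 42.057249
iter 3: u=1.452413  f(a)=+3.446e-03  f'(a)=-2.507e+00  a ← 42.057249 − (+3.446e-03/-2.507e+00) = 42.058624
iter 4: u=1.452366  f(a)=+1.913e-07  f'(a)=-2.507e+00  a ← 42.058624 − (+1.913e-07/-2.507e+00) = 42.058624
iter 5: u=1.452366  f(a)=+0.000e+00  f'(a)=-2.507e+00  a ← 42.058624 − (+0.000e+00/-2.507e+00) = 42.058624
converged: |Δa| < 1e-12 after 5 iterations
sag = a·(cosh(S/(2a)) − 1) = 42.058624·(cosh(1.452366) − 1) = 52.725269
T_max/T_min = cosh(S/(2a)) = 2.253614

a=42.059 sag=52.725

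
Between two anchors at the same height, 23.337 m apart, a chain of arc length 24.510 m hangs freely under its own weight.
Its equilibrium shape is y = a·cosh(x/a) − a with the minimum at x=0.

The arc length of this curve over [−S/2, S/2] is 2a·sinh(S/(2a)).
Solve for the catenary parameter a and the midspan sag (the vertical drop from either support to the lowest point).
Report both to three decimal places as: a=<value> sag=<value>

seed: a₀ = √(S³/(24(L−S))) = √(23.337³/(24·1.173)) = 21.247748
iter 1: u=0.549164  f(a)=+1.782e-02  f'(a)=-1.138e-01  a ← 21.247748 − (+1.782e-02/-1.138e-01) = 21.404328
iter 2: u=0.545147  f(a)=+1.989e-04  f'(a)=-1.113e-01  a ← 21.404328 − (+1.989e-04/-1.113e-01) = 21.406116
iter 3: u=0.545101  f(a)=+2.539e-08  f'(a)=-1.112e-01  a ← 21.406116 − (+2.539e-08/-1.112e-01) = 21.406116
iter 4: u=0.545101  f(a)=+0.000e+00  f'(a)=-1.112e-01  a ← 21.406116 − (+0.000e+00/-1.112e-01) = 21.406116
converged: |Δa| < 1e-12 after 4 iterations
sag = a·(cosh(S/(2a)) − 1) = 21.406116·(cosh(0.545101) − 1) = 3.259788
T_max/T_min = cosh(S/(2a)) = 1.152283

a=21.406 sag=3.260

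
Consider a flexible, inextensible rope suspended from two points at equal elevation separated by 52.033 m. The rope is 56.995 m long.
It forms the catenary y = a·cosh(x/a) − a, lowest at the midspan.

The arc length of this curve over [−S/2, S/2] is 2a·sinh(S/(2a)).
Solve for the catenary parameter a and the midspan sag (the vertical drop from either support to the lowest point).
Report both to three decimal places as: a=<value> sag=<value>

a=34.876 sag=10.162

seed: a₀ = √(S³/(24(L−S))) = √(52.033³/(24·4.962)) = 34.394128
iter 1: u=0.756423  f(a)=+1.439e-01  f'(a)=-3.054e-01  a ← 34.394128 − (+1.439e-01/-3.054e-01) = 34.865351
iter 2: u=0.746199  f(a)=+3.011e-03  f'(a)=-2.927e-01  a ← 34.865351 − (+3.011e-03/-2.927e-01) = 34.875637
iter 3: u=0.745979  f(a)=+1.380e-06  f'(a)=-2.925e-01  a ← 34.875637 − (+1.380e-06/-2.925e-01) = 34.875641
iter 4: u=0.745979  f(a)=+3.055e-13  f'(a)=-2.925e-01  a ← 34.875641 − (+3.055e-13/-2.925e-01) = 34.875641
converged: |Δa| < 1e-12 after 4 iterations
sag = a·(cosh(S/(2a)) − 1) = 34.875641·(cosh(0.745979) − 1) = 10.162319
T_max/T_min = cosh(S/(2a)) = 1.291387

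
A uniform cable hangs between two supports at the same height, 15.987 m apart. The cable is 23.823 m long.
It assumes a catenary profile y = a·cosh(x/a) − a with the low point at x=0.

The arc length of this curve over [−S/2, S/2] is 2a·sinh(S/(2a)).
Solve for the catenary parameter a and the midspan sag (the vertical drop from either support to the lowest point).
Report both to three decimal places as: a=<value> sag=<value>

seed: a₀ = √(S³/(24(L−S))) = √(15.987³/(24·7.836)) = 4.661199
iter 1: u=1.714902  f(a)=+1.236e+00  f'(a)=-4.461e+00  a ← 4.661199 − (+1.236e+00/-4.461e+00) = 4.938353
iter 2: u=1.618657  f(a)=+1.188e-01  f'(a)=-3.641e+00  a ← 4.938353 − (+1.188e-01/-3.641e+00) = 4.970996
iter 3: u=1.608028  f(a)=+1.356e-03  f'(a)=-3.558e+00  a ← 4.970996 − (+1.356e-03/-3.558e+00) = 4.971377
iter 4: u=1.607905  f(a)=+1.811e-07  f'(a)=-3.557e+00  a ← 4.971377 − (+1.811e-07/-3.557e+00) = 4.971377
iter 5: u=1.607905  f(a)=-3.553e-15  f'(a)=-3.557e+00  a ← 4.971377 − (-3.553e-15/-3.557e+00) = 4.971377
converged: |Δa| < 1e-12 after 5 iterations
sag = a·(cosh(S/(2a)) − 1) = 4.971377·(cosh(1.607905) − 1) = 7.935924
T_max/T_min = cosh(S/(2a)) = 2.596323

a=4.971 sag=7.936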